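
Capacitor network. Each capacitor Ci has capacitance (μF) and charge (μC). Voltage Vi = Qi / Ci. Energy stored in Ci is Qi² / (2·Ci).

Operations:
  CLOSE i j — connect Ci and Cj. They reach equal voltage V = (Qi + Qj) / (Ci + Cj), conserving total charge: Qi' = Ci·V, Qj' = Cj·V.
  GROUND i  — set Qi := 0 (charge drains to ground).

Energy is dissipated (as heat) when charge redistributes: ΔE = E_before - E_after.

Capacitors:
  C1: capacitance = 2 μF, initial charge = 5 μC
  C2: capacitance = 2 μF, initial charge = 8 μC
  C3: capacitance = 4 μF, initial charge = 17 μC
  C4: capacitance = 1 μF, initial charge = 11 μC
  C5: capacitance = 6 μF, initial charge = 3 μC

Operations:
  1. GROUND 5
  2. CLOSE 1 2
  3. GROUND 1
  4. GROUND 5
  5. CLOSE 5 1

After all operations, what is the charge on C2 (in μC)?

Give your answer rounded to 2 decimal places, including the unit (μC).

Initial: C1(2μF, Q=5μC, V=2.50V), C2(2μF, Q=8μC, V=4.00V), C3(4μF, Q=17μC, V=4.25V), C4(1μF, Q=11μC, V=11.00V), C5(6μF, Q=3μC, V=0.50V)
Op 1: GROUND 5: Q5=0; energy lost=0.750
Op 2: CLOSE 1-2: Q_total=13.00, C_total=4.00, V=3.25; Q1=6.50, Q2=6.50; dissipated=1.125
Op 3: GROUND 1: Q1=0; energy lost=10.562
Op 4: GROUND 5: Q5=0; energy lost=0.000
Op 5: CLOSE 5-1: Q_total=0.00, C_total=8.00, V=0.00; Q5=0.00, Q1=0.00; dissipated=0.000
Final charges: Q1=0.00, Q2=6.50, Q3=17.00, Q4=11.00, Q5=0.00

Answer: 6.50 μC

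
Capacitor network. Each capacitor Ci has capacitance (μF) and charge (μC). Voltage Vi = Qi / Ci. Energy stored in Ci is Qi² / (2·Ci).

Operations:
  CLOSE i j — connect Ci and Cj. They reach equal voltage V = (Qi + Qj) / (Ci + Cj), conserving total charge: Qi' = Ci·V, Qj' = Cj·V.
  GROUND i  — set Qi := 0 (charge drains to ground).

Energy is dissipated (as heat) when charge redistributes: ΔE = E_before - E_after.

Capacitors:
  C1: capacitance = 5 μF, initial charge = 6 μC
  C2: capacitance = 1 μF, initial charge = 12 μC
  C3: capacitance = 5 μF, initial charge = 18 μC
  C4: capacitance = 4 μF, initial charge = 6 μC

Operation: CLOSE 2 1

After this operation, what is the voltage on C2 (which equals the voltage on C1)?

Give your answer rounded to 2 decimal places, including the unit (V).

Answer: 3.00 V

Derivation:
Initial: C1(5μF, Q=6μC, V=1.20V), C2(1μF, Q=12μC, V=12.00V), C3(5μF, Q=18μC, V=3.60V), C4(4μF, Q=6μC, V=1.50V)
Op 1: CLOSE 2-1: Q_total=18.00, C_total=6.00, V=3.00; Q2=3.00, Q1=15.00; dissipated=48.600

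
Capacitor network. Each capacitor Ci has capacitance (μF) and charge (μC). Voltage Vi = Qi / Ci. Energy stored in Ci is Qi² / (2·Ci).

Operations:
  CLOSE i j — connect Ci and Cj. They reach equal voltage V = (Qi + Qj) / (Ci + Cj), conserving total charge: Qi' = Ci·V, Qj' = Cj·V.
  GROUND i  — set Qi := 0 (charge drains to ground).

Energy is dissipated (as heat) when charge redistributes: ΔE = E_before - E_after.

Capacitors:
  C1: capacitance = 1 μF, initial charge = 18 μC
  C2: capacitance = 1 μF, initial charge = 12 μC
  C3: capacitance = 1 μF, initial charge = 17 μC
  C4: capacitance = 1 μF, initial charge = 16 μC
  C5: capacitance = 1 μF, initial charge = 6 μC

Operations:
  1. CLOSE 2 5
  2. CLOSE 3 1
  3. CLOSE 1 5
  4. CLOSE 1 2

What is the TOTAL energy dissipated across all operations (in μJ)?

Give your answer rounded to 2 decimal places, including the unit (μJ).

Answer: 31.83 μJ

Derivation:
Initial: C1(1μF, Q=18μC, V=18.00V), C2(1μF, Q=12μC, V=12.00V), C3(1μF, Q=17μC, V=17.00V), C4(1μF, Q=16μC, V=16.00V), C5(1μF, Q=6μC, V=6.00V)
Op 1: CLOSE 2-5: Q_total=18.00, C_total=2.00, V=9.00; Q2=9.00, Q5=9.00; dissipated=9.000
Op 2: CLOSE 3-1: Q_total=35.00, C_total=2.00, V=17.50; Q3=17.50, Q1=17.50; dissipated=0.250
Op 3: CLOSE 1-5: Q_total=26.50, C_total=2.00, V=13.25; Q1=13.25, Q5=13.25; dissipated=18.062
Op 4: CLOSE 1-2: Q_total=22.25, C_total=2.00, V=11.12; Q1=11.12, Q2=11.12; dissipated=4.516
Total dissipated: 31.828 μJ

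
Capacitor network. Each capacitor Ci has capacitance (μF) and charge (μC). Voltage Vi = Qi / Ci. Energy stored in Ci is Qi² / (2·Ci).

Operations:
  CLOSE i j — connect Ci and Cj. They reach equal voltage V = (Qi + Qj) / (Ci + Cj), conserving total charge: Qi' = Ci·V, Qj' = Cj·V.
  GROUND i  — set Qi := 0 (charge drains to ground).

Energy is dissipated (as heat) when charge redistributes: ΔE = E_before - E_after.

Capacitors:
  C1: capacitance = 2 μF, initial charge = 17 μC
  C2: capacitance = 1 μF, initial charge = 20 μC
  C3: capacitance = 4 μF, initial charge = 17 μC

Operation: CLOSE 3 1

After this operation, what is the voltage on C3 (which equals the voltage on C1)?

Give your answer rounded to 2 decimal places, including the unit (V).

Answer: 5.67 V

Derivation:
Initial: C1(2μF, Q=17μC, V=8.50V), C2(1μF, Q=20μC, V=20.00V), C3(4μF, Q=17μC, V=4.25V)
Op 1: CLOSE 3-1: Q_total=34.00, C_total=6.00, V=5.67; Q3=22.67, Q1=11.33; dissipated=12.042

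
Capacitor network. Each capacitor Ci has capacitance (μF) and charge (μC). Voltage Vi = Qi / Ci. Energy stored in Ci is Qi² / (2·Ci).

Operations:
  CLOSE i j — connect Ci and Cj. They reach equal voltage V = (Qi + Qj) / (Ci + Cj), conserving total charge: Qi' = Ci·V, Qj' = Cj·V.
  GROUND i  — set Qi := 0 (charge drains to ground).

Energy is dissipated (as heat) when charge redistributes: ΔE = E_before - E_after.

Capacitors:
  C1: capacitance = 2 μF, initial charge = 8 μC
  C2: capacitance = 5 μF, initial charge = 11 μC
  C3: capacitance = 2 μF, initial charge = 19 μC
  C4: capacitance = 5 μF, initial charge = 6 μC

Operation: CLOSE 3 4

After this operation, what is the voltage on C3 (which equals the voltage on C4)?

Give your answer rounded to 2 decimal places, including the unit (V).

Initial: C1(2μF, Q=8μC, V=4.00V), C2(5μF, Q=11μC, V=2.20V), C3(2μF, Q=19μC, V=9.50V), C4(5μF, Q=6μC, V=1.20V)
Op 1: CLOSE 3-4: Q_total=25.00, C_total=7.00, V=3.57; Q3=7.14, Q4=17.86; dissipated=49.207

Answer: 3.57 V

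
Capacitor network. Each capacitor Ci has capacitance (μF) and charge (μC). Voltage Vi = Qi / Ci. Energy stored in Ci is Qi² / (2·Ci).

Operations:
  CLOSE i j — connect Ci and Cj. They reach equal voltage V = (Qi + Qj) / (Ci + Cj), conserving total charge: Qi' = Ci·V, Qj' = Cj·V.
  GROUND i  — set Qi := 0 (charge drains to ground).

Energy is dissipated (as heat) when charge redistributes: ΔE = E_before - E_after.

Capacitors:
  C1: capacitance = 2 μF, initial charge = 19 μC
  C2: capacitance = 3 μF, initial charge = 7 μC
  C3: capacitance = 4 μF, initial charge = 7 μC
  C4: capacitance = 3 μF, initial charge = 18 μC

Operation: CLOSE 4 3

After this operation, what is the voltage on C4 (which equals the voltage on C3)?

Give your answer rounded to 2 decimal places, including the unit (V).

Initial: C1(2μF, Q=19μC, V=9.50V), C2(3μF, Q=7μC, V=2.33V), C3(4μF, Q=7μC, V=1.75V), C4(3μF, Q=18μC, V=6.00V)
Op 1: CLOSE 4-3: Q_total=25.00, C_total=7.00, V=3.57; Q4=10.71, Q3=14.29; dissipated=15.482

Answer: 3.57 V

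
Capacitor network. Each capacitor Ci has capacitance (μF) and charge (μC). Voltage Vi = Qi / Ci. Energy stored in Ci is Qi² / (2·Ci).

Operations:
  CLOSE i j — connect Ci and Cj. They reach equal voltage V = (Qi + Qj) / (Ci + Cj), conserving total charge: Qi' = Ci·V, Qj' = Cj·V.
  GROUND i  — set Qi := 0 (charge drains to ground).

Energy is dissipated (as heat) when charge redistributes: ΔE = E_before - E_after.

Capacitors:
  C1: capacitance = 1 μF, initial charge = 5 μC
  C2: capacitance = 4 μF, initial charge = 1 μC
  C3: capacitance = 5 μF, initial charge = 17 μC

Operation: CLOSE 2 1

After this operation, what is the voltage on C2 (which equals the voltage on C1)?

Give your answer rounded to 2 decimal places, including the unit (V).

Initial: C1(1μF, Q=5μC, V=5.00V), C2(4μF, Q=1μC, V=0.25V), C3(5μF, Q=17μC, V=3.40V)
Op 1: CLOSE 2-1: Q_total=6.00, C_total=5.00, V=1.20; Q2=4.80, Q1=1.20; dissipated=9.025

Answer: 1.20 V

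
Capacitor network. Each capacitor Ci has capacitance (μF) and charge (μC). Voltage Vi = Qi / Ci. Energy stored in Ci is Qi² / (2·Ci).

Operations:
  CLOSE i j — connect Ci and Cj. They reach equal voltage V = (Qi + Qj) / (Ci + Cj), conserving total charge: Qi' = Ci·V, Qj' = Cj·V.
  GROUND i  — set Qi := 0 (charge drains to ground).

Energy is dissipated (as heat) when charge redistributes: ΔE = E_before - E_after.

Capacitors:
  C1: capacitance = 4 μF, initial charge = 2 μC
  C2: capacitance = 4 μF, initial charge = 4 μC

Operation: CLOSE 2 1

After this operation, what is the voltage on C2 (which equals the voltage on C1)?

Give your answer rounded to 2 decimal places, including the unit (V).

Answer: 0.75 V

Derivation:
Initial: C1(4μF, Q=2μC, V=0.50V), C2(4μF, Q=4μC, V=1.00V)
Op 1: CLOSE 2-1: Q_total=6.00, C_total=8.00, V=0.75; Q2=3.00, Q1=3.00; dissipated=0.250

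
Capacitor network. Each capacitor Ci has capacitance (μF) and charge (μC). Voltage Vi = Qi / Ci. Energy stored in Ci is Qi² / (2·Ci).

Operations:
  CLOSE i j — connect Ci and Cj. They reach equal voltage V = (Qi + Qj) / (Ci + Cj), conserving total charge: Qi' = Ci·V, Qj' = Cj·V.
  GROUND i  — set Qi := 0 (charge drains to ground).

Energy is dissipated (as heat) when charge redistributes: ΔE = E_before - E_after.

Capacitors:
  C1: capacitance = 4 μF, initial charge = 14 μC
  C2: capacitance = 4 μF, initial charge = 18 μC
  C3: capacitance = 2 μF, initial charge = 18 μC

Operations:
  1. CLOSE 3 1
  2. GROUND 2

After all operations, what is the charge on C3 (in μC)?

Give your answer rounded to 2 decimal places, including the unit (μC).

Initial: C1(4μF, Q=14μC, V=3.50V), C2(4μF, Q=18μC, V=4.50V), C3(2μF, Q=18μC, V=9.00V)
Op 1: CLOSE 3-1: Q_total=32.00, C_total=6.00, V=5.33; Q3=10.67, Q1=21.33; dissipated=20.167
Op 2: GROUND 2: Q2=0; energy lost=40.500
Final charges: Q1=21.33, Q2=0.00, Q3=10.67

Answer: 10.67 μC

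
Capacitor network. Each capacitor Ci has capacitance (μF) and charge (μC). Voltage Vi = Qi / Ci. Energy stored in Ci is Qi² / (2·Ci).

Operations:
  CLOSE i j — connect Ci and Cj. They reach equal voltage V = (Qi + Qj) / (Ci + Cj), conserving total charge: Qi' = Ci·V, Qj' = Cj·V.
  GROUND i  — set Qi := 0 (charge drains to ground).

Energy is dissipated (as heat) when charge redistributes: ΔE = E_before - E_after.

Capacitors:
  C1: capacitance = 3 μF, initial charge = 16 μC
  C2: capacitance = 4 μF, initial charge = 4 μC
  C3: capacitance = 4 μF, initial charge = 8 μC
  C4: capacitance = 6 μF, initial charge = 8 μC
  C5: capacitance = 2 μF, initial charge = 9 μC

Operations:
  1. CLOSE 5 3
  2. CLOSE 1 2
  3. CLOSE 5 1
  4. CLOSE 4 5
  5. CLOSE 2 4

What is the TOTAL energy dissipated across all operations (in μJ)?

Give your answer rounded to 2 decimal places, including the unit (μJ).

Initial: C1(3μF, Q=16μC, V=5.33V), C2(4μF, Q=4μC, V=1.00V), C3(4μF, Q=8μC, V=2.00V), C4(6μF, Q=8μC, V=1.33V), C5(2μF, Q=9μC, V=4.50V)
Op 1: CLOSE 5-3: Q_total=17.00, C_total=6.00, V=2.83; Q5=5.67, Q3=11.33; dissipated=4.167
Op 2: CLOSE 1-2: Q_total=20.00, C_total=7.00, V=2.86; Q1=8.57, Q2=11.43; dissipated=16.095
Op 3: CLOSE 5-1: Q_total=14.24, C_total=5.00, V=2.85; Q5=5.70, Q1=8.54; dissipated=0.000
Op 4: CLOSE 4-5: Q_total=13.70, C_total=8.00, V=1.71; Q4=10.27, Q5=3.42; dissipated=1.720
Op 5: CLOSE 2-4: Q_total=21.70, C_total=10.00, V=2.17; Q2=8.68, Q4=13.02; dissipated=1.574
Total dissipated: 23.556 μJ

Answer: 23.56 μJ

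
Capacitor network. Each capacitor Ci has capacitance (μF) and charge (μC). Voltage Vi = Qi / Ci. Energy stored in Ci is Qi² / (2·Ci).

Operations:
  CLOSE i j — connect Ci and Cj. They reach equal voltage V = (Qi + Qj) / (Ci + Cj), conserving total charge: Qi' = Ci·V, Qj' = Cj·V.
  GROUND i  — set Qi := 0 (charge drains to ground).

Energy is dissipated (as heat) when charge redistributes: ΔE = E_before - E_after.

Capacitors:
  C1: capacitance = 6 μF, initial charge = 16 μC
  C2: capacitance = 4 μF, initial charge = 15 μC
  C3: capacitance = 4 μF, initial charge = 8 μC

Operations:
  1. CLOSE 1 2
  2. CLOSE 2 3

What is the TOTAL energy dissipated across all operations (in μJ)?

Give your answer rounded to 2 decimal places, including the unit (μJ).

Initial: C1(6μF, Q=16μC, V=2.67V), C2(4μF, Q=15μC, V=3.75V), C3(4μF, Q=8μC, V=2.00V)
Op 1: CLOSE 1-2: Q_total=31.00, C_total=10.00, V=3.10; Q1=18.60, Q2=12.40; dissipated=1.408
Op 2: CLOSE 2-3: Q_total=20.40, C_total=8.00, V=2.55; Q2=10.20, Q3=10.20; dissipated=1.210
Total dissipated: 2.618 μJ

Answer: 2.62 μJ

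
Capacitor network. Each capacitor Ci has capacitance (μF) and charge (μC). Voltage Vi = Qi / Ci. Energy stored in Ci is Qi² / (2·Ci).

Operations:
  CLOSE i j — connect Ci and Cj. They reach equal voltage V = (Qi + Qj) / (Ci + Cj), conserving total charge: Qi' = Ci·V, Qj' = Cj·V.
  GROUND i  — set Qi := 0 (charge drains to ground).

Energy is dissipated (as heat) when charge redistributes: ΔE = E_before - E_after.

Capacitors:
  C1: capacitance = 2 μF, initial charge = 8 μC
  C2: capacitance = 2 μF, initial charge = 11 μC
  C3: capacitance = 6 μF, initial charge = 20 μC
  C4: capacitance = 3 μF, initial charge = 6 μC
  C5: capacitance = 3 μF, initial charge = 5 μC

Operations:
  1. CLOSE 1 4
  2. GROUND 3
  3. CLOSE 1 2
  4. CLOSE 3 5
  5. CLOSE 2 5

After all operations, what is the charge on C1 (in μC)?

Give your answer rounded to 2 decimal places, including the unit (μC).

Answer: 8.30 μC

Derivation:
Initial: C1(2μF, Q=8μC, V=4.00V), C2(2μF, Q=11μC, V=5.50V), C3(6μF, Q=20μC, V=3.33V), C4(3μF, Q=6μC, V=2.00V), C5(3μF, Q=5μC, V=1.67V)
Op 1: CLOSE 1-4: Q_total=14.00, C_total=5.00, V=2.80; Q1=5.60, Q4=8.40; dissipated=2.400
Op 2: GROUND 3: Q3=0; energy lost=33.333
Op 3: CLOSE 1-2: Q_total=16.60, C_total=4.00, V=4.15; Q1=8.30, Q2=8.30; dissipated=3.645
Op 4: CLOSE 3-5: Q_total=5.00, C_total=9.00, V=0.56; Q3=3.33, Q5=1.67; dissipated=2.778
Op 5: CLOSE 2-5: Q_total=9.97, C_total=5.00, V=1.99; Q2=3.99, Q5=5.98; dissipated=7.752
Final charges: Q1=8.30, Q2=3.99, Q3=3.33, Q4=8.40, Q5=5.98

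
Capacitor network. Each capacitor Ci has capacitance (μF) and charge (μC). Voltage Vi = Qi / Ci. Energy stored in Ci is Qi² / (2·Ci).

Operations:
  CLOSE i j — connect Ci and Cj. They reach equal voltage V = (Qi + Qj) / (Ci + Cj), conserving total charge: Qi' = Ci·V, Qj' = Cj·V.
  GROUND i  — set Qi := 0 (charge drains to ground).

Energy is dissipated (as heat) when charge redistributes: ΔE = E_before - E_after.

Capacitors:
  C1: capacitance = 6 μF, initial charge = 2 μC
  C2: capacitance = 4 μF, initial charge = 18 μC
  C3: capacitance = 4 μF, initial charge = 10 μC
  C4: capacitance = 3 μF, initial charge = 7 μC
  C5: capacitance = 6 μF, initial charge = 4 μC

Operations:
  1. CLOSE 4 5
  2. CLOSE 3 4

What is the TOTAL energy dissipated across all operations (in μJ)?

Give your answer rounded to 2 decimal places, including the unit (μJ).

Initial: C1(6μF, Q=2μC, V=0.33V), C2(4μF, Q=18μC, V=4.50V), C3(4μF, Q=10μC, V=2.50V), C4(3μF, Q=7μC, V=2.33V), C5(6μF, Q=4μC, V=0.67V)
Op 1: CLOSE 4-5: Q_total=11.00, C_total=9.00, V=1.22; Q4=3.67, Q5=7.33; dissipated=2.778
Op 2: CLOSE 3-4: Q_total=13.67, C_total=7.00, V=1.95; Q3=7.81, Q4=5.86; dissipated=1.399
Total dissipated: 4.177 μJ

Answer: 4.18 μJ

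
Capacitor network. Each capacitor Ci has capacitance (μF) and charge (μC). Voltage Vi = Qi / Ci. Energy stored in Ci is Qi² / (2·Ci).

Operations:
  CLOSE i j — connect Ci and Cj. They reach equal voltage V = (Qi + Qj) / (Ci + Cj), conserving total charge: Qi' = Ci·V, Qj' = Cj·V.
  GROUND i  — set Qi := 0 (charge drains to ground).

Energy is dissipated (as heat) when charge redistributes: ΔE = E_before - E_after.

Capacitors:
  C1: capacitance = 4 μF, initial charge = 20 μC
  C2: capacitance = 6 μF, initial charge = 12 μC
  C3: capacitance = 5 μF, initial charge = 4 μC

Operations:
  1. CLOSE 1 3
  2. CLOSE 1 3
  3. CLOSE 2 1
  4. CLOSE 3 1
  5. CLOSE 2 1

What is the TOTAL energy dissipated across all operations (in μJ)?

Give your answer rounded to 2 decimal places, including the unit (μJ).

Answer: 20.37 μJ

Derivation:
Initial: C1(4μF, Q=20μC, V=5.00V), C2(6μF, Q=12μC, V=2.00V), C3(5μF, Q=4μC, V=0.80V)
Op 1: CLOSE 1-3: Q_total=24.00, C_total=9.00, V=2.67; Q1=10.67, Q3=13.33; dissipated=19.600
Op 2: CLOSE 1-3: Q_total=24.00, C_total=9.00, V=2.67; Q1=10.67, Q3=13.33; dissipated=0.000
Op 3: CLOSE 2-1: Q_total=22.67, C_total=10.00, V=2.27; Q2=13.60, Q1=9.07; dissipated=0.533
Op 4: CLOSE 3-1: Q_total=22.40, C_total=9.00, V=2.49; Q3=12.44, Q1=9.96; dissipated=0.178
Op 5: CLOSE 2-1: Q_total=23.56, C_total=10.00, V=2.36; Q2=14.13, Q1=9.42; dissipated=0.059
Total dissipated: 20.370 μJ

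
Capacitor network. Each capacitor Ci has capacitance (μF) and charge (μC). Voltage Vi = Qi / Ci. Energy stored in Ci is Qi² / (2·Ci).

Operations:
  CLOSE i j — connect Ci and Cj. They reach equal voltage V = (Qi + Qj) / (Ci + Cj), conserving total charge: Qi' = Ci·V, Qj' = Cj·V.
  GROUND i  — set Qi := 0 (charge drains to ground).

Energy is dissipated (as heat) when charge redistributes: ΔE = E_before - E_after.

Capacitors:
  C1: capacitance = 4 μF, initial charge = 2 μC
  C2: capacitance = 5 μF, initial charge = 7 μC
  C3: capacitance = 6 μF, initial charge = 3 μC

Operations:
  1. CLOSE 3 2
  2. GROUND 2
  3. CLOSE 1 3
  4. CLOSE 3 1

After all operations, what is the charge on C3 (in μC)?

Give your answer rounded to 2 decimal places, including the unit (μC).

Initial: C1(4μF, Q=2μC, V=0.50V), C2(5μF, Q=7μC, V=1.40V), C3(6μF, Q=3μC, V=0.50V)
Op 1: CLOSE 3-2: Q_total=10.00, C_total=11.00, V=0.91; Q3=5.45, Q2=4.55; dissipated=1.105
Op 2: GROUND 2: Q2=0; energy lost=2.066
Op 3: CLOSE 1-3: Q_total=7.45, C_total=10.00, V=0.75; Q1=2.98, Q3=4.47; dissipated=0.201
Op 4: CLOSE 3-1: Q_total=7.45, C_total=10.00, V=0.75; Q3=4.47, Q1=2.98; dissipated=0.000
Final charges: Q1=2.98, Q2=0.00, Q3=4.47

Answer: 4.47 μC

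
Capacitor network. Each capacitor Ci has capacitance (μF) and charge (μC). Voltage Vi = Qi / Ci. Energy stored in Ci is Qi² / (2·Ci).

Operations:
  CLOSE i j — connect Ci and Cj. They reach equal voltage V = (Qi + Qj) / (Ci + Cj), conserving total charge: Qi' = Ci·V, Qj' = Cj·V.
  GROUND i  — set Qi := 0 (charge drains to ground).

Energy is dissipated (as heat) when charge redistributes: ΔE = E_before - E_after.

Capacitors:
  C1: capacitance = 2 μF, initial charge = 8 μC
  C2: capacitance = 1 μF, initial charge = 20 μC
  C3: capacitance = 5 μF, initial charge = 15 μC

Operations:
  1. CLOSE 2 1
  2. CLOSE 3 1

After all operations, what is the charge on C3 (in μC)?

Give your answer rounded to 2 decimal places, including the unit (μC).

Answer: 24.05 μC

Derivation:
Initial: C1(2μF, Q=8μC, V=4.00V), C2(1μF, Q=20μC, V=20.00V), C3(5μF, Q=15μC, V=3.00V)
Op 1: CLOSE 2-1: Q_total=28.00, C_total=3.00, V=9.33; Q2=9.33, Q1=18.67; dissipated=85.333
Op 2: CLOSE 3-1: Q_total=33.67, C_total=7.00, V=4.81; Q3=24.05, Q1=9.62; dissipated=28.651
Final charges: Q1=9.62, Q2=9.33, Q3=24.05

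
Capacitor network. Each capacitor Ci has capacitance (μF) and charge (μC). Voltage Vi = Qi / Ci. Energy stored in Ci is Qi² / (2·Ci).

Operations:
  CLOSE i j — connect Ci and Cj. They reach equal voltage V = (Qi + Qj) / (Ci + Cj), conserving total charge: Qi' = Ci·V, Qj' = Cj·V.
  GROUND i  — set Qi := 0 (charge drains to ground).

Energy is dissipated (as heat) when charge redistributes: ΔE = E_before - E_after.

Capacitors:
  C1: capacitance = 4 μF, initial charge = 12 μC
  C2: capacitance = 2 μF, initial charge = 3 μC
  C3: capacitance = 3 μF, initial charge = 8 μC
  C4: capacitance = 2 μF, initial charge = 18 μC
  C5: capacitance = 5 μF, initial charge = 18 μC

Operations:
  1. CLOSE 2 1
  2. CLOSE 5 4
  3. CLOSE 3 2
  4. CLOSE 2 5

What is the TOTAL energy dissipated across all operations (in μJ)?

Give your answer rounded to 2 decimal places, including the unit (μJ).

Answer: 26.96 μJ

Derivation:
Initial: C1(4μF, Q=12μC, V=3.00V), C2(2μF, Q=3μC, V=1.50V), C3(3μF, Q=8μC, V=2.67V), C4(2μF, Q=18μC, V=9.00V), C5(5μF, Q=18μC, V=3.60V)
Op 1: CLOSE 2-1: Q_total=15.00, C_total=6.00, V=2.50; Q2=5.00, Q1=10.00; dissipated=1.500
Op 2: CLOSE 5-4: Q_total=36.00, C_total=7.00, V=5.14; Q5=25.71, Q4=10.29; dissipated=20.829
Op 3: CLOSE 3-2: Q_total=13.00, C_total=5.00, V=2.60; Q3=7.80, Q2=5.20; dissipated=0.017
Op 4: CLOSE 2-5: Q_total=30.91, C_total=7.00, V=4.42; Q2=8.83, Q5=22.08; dissipated=4.619
Total dissipated: 26.964 μJ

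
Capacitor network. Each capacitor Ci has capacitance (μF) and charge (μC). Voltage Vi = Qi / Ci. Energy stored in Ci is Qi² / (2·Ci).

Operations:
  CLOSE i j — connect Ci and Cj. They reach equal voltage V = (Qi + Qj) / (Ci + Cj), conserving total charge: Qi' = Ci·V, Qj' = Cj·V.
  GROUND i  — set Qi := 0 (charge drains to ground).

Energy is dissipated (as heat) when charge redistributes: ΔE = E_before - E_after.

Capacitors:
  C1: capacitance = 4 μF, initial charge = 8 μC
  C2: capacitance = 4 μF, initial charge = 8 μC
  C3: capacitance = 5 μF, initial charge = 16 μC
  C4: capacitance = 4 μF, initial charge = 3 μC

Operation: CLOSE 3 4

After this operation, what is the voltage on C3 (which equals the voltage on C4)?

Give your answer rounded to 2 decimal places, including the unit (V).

Answer: 2.11 V

Derivation:
Initial: C1(4μF, Q=8μC, V=2.00V), C2(4μF, Q=8μC, V=2.00V), C3(5μF, Q=16μC, V=3.20V), C4(4μF, Q=3μC, V=0.75V)
Op 1: CLOSE 3-4: Q_total=19.00, C_total=9.00, V=2.11; Q3=10.56, Q4=8.44; dissipated=6.669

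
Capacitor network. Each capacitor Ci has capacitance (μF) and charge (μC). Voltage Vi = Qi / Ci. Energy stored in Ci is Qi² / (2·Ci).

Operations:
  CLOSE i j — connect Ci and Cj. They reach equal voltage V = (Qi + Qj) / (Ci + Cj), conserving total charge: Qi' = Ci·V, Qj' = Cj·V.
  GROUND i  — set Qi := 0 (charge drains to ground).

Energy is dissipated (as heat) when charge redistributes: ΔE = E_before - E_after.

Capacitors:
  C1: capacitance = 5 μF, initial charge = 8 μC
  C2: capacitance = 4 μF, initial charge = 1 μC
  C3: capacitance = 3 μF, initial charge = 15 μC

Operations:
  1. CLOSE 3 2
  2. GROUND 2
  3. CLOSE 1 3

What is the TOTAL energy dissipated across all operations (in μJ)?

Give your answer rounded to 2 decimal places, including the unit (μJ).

Answer: 30.23 μJ

Derivation:
Initial: C1(5μF, Q=8μC, V=1.60V), C2(4μF, Q=1μC, V=0.25V), C3(3μF, Q=15μC, V=5.00V)
Op 1: CLOSE 3-2: Q_total=16.00, C_total=7.00, V=2.29; Q3=6.86, Q2=9.14; dissipated=19.339
Op 2: GROUND 2: Q2=0; energy lost=10.449
Op 3: CLOSE 1-3: Q_total=14.86, C_total=8.00, V=1.86; Q1=9.29, Q3=5.57; dissipated=0.441
Total dissipated: 30.229 μJ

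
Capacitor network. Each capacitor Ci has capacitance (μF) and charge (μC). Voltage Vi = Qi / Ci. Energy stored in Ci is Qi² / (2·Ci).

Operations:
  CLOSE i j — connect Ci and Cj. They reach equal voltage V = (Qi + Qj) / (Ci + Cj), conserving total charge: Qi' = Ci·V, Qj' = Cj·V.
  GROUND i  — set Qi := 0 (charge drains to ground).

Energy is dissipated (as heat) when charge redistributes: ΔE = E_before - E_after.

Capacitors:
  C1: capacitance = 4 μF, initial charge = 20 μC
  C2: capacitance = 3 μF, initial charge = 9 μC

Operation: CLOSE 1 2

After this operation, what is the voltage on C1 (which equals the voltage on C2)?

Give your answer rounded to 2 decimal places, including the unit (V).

Initial: C1(4μF, Q=20μC, V=5.00V), C2(3μF, Q=9μC, V=3.00V)
Op 1: CLOSE 1-2: Q_total=29.00, C_total=7.00, V=4.14; Q1=16.57, Q2=12.43; dissipated=3.429

Answer: 4.14 V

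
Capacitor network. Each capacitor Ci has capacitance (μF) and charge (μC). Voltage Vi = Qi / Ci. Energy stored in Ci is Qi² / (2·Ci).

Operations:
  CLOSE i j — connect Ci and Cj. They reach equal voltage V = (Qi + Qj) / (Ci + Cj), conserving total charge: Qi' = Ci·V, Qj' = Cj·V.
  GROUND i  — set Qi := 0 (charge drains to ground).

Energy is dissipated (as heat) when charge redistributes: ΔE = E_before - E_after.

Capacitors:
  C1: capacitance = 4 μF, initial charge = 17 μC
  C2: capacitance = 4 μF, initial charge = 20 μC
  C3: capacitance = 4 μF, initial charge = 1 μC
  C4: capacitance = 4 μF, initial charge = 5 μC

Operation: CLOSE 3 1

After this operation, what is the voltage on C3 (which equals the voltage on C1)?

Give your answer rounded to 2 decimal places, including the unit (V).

Answer: 2.25 V

Derivation:
Initial: C1(4μF, Q=17μC, V=4.25V), C2(4μF, Q=20μC, V=5.00V), C3(4μF, Q=1μC, V=0.25V), C4(4μF, Q=5μC, V=1.25V)
Op 1: CLOSE 3-1: Q_total=18.00, C_total=8.00, V=2.25; Q3=9.00, Q1=9.00; dissipated=16.000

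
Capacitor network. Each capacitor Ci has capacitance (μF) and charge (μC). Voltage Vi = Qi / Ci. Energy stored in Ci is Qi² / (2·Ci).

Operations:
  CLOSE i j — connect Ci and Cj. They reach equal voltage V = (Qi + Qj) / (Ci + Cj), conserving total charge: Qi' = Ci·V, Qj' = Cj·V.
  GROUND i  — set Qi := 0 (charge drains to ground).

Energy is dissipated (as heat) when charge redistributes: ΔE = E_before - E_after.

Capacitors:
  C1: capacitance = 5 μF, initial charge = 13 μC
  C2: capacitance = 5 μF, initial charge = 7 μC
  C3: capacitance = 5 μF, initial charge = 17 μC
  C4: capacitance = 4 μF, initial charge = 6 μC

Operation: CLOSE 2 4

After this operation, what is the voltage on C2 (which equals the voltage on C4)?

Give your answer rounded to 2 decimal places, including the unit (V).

Initial: C1(5μF, Q=13μC, V=2.60V), C2(5μF, Q=7μC, V=1.40V), C3(5μF, Q=17μC, V=3.40V), C4(4μF, Q=6μC, V=1.50V)
Op 1: CLOSE 2-4: Q_total=13.00, C_total=9.00, V=1.44; Q2=7.22, Q4=5.78; dissipated=0.011

Answer: 1.44 V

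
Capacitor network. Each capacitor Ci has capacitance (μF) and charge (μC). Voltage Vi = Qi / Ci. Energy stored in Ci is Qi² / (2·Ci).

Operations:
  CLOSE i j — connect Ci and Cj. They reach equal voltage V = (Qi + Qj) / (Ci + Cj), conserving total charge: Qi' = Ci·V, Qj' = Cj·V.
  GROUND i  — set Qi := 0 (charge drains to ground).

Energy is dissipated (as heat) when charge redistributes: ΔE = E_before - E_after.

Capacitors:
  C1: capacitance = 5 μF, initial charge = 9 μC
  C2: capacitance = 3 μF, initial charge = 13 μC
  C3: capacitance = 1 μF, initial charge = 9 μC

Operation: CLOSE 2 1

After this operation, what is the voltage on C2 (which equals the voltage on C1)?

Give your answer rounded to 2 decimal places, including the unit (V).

Initial: C1(5μF, Q=9μC, V=1.80V), C2(3μF, Q=13μC, V=4.33V), C3(1μF, Q=9μC, V=9.00V)
Op 1: CLOSE 2-1: Q_total=22.00, C_total=8.00, V=2.75; Q2=8.25, Q1=13.75; dissipated=6.017

Answer: 2.75 V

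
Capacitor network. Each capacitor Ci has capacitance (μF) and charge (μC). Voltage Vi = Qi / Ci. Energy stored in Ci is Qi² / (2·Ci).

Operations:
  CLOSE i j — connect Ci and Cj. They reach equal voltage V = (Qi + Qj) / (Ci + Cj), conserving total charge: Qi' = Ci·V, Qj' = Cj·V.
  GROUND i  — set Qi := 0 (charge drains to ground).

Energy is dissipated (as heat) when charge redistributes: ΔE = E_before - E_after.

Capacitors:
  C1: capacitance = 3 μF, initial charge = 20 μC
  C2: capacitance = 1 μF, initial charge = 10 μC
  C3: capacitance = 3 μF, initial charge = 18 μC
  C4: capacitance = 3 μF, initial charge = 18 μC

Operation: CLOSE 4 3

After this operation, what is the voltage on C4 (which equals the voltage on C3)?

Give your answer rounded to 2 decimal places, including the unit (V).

Initial: C1(3μF, Q=20μC, V=6.67V), C2(1μF, Q=10μC, V=10.00V), C3(3μF, Q=18μC, V=6.00V), C4(3μF, Q=18μC, V=6.00V)
Op 1: CLOSE 4-3: Q_total=36.00, C_total=6.00, V=6.00; Q4=18.00, Q3=18.00; dissipated=0.000

Answer: 6.00 V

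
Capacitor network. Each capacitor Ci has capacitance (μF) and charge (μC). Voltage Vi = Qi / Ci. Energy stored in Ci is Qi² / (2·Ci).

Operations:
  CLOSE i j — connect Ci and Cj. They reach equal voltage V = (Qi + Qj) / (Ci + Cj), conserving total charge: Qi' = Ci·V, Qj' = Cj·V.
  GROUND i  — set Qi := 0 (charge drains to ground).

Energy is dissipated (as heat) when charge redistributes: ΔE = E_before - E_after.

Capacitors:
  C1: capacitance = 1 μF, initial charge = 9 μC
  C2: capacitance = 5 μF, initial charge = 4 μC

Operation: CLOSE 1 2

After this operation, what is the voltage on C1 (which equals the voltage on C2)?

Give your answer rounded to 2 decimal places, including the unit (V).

Answer: 2.17 V

Derivation:
Initial: C1(1μF, Q=9μC, V=9.00V), C2(5μF, Q=4μC, V=0.80V)
Op 1: CLOSE 1-2: Q_total=13.00, C_total=6.00, V=2.17; Q1=2.17, Q2=10.83; dissipated=28.017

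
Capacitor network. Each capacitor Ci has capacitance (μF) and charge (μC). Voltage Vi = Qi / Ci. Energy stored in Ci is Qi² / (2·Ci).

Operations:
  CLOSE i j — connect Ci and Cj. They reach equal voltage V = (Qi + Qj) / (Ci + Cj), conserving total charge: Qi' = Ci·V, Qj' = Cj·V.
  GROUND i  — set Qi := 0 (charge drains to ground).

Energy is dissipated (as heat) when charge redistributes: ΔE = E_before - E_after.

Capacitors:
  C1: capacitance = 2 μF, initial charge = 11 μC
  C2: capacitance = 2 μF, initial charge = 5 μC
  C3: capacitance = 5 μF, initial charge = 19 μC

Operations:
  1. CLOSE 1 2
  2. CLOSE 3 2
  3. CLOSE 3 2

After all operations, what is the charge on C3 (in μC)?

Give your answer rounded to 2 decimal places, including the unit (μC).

Initial: C1(2μF, Q=11μC, V=5.50V), C2(2μF, Q=5μC, V=2.50V), C3(5μF, Q=19μC, V=3.80V)
Op 1: CLOSE 1-2: Q_total=16.00, C_total=4.00, V=4.00; Q1=8.00, Q2=8.00; dissipated=4.500
Op 2: CLOSE 3-2: Q_total=27.00, C_total=7.00, V=3.86; Q3=19.29, Q2=7.71; dissipated=0.029
Op 3: CLOSE 3-2: Q_total=27.00, C_total=7.00, V=3.86; Q3=19.29, Q2=7.71; dissipated=0.000
Final charges: Q1=8.00, Q2=7.71, Q3=19.29

Answer: 19.29 μC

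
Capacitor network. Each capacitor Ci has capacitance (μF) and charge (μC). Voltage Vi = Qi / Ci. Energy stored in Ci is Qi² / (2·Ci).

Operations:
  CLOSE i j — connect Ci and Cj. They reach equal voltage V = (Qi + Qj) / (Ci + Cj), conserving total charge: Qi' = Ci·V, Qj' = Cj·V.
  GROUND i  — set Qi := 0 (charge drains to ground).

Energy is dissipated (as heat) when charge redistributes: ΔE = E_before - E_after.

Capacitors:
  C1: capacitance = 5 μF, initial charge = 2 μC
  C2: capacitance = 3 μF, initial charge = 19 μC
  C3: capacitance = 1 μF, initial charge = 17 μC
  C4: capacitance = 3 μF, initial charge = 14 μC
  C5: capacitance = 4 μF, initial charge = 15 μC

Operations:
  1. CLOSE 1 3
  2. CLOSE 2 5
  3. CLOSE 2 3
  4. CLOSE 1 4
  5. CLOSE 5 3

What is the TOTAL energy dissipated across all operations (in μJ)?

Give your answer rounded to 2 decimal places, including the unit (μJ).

Initial: C1(5μF, Q=2μC, V=0.40V), C2(3μF, Q=19μC, V=6.33V), C3(1μF, Q=17μC, V=17.00V), C4(3μF, Q=14μC, V=4.67V), C5(4μF, Q=15μC, V=3.75V)
Op 1: CLOSE 1-3: Q_total=19.00, C_total=6.00, V=3.17; Q1=15.83, Q3=3.17; dissipated=114.817
Op 2: CLOSE 2-5: Q_total=34.00, C_total=7.00, V=4.86; Q2=14.57, Q5=19.43; dissipated=5.720
Op 3: CLOSE 2-3: Q_total=17.74, C_total=4.00, V=4.43; Q2=13.30, Q3=4.43; dissipated=1.072
Op 4: CLOSE 1-4: Q_total=29.83, C_total=8.00, V=3.73; Q1=18.65, Q4=11.19; dissipated=2.109
Op 5: CLOSE 5-3: Q_total=23.86, C_total=5.00, V=4.77; Q5=19.09, Q3=4.77; dissipated=0.071
Total dissipated: 123.789 μJ

Answer: 123.79 μJ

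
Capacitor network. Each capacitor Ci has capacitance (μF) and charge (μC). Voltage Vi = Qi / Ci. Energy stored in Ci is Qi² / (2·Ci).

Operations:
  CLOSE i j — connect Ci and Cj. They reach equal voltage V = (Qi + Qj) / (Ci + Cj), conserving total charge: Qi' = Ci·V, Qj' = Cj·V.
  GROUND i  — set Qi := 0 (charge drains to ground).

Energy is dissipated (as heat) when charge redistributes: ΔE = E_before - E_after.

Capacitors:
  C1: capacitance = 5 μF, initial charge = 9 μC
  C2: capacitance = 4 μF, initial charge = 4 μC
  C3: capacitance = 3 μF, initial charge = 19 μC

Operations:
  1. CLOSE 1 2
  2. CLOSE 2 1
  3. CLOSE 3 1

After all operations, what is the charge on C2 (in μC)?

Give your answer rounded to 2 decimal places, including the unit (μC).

Answer: 5.78 μC

Derivation:
Initial: C1(5μF, Q=9μC, V=1.80V), C2(4μF, Q=4μC, V=1.00V), C3(3μF, Q=19μC, V=6.33V)
Op 1: CLOSE 1-2: Q_total=13.00, C_total=9.00, V=1.44; Q1=7.22, Q2=5.78; dissipated=0.711
Op 2: CLOSE 2-1: Q_total=13.00, C_total=9.00, V=1.44; Q2=5.78, Q1=7.22; dissipated=0.000
Op 3: CLOSE 3-1: Q_total=26.22, C_total=8.00, V=3.28; Q3=9.83, Q1=16.39; dissipated=22.407
Final charges: Q1=16.39, Q2=5.78, Q3=9.83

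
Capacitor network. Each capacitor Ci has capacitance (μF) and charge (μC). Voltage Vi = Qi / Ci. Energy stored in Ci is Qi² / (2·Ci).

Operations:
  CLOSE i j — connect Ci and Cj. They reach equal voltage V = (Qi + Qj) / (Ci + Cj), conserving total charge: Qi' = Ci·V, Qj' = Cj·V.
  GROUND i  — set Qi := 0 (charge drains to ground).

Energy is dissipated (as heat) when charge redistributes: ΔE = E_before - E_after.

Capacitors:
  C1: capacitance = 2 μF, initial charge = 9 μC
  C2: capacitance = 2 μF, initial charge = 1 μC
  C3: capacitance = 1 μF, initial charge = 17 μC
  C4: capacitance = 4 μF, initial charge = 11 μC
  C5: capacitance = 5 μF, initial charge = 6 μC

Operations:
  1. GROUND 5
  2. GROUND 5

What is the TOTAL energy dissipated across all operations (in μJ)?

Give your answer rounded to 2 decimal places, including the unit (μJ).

Initial: C1(2μF, Q=9μC, V=4.50V), C2(2μF, Q=1μC, V=0.50V), C3(1μF, Q=17μC, V=17.00V), C4(4μF, Q=11μC, V=2.75V), C5(5μF, Q=6μC, V=1.20V)
Op 1: GROUND 5: Q5=0; energy lost=3.600
Op 2: GROUND 5: Q5=0; energy lost=0.000
Total dissipated: 3.600 μJ

Answer: 3.60 μJ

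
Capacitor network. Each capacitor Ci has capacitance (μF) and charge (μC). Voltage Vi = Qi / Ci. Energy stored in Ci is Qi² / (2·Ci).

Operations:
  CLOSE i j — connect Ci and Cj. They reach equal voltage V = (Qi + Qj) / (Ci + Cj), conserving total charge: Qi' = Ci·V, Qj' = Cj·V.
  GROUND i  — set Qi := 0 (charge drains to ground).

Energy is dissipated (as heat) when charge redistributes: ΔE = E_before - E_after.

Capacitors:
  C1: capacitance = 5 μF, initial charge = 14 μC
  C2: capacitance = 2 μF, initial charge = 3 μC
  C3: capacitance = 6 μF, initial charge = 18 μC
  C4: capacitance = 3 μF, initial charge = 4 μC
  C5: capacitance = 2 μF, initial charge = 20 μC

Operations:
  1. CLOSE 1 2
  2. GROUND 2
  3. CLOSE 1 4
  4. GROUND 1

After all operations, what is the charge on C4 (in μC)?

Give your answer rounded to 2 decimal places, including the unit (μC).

Initial: C1(5μF, Q=14μC, V=2.80V), C2(2μF, Q=3μC, V=1.50V), C3(6μF, Q=18μC, V=3.00V), C4(3μF, Q=4μC, V=1.33V), C5(2μF, Q=20μC, V=10.00V)
Op 1: CLOSE 1-2: Q_total=17.00, C_total=7.00, V=2.43; Q1=12.14, Q2=4.86; dissipated=1.207
Op 2: GROUND 2: Q2=0; energy lost=5.898
Op 3: CLOSE 1-4: Q_total=16.14, C_total=8.00, V=2.02; Q1=10.09, Q4=6.05; dissipated=1.125
Op 4: GROUND 1: Q1=0; energy lost=10.179
Final charges: Q1=0.00, Q2=0.00, Q3=18.00, Q4=6.05, Q5=20.00

Answer: 6.05 μC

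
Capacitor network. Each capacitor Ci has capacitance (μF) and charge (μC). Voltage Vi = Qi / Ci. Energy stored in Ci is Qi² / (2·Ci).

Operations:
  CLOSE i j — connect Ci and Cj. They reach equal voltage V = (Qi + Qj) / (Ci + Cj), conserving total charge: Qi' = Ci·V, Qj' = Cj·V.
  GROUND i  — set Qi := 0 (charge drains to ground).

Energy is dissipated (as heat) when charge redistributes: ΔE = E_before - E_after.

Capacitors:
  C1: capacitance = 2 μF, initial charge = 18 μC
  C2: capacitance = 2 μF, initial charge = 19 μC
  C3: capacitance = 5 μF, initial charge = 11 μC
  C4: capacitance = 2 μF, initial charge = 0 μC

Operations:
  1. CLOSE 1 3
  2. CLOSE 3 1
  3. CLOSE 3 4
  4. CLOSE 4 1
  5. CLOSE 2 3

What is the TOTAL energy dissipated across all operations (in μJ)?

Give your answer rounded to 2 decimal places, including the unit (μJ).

Answer: 76.55 μJ

Derivation:
Initial: C1(2μF, Q=18μC, V=9.00V), C2(2μF, Q=19μC, V=9.50V), C3(5μF, Q=11μC, V=2.20V), C4(2μF, Q=0μC, V=0.00V)
Op 1: CLOSE 1-3: Q_total=29.00, C_total=7.00, V=4.14; Q1=8.29, Q3=20.71; dissipated=33.029
Op 2: CLOSE 3-1: Q_total=29.00, C_total=7.00, V=4.14; Q3=20.71, Q1=8.29; dissipated=0.000
Op 3: CLOSE 3-4: Q_total=20.71, C_total=7.00, V=2.96; Q3=14.80, Q4=5.92; dissipated=12.259
Op 4: CLOSE 4-1: Q_total=14.20, C_total=4.00, V=3.55; Q4=7.10, Q1=7.10; dissipated=0.701
Op 5: CLOSE 2-3: Q_total=33.80, C_total=7.00, V=4.83; Q2=9.66, Q3=24.14; dissipated=30.559
Total dissipated: 76.547 μJ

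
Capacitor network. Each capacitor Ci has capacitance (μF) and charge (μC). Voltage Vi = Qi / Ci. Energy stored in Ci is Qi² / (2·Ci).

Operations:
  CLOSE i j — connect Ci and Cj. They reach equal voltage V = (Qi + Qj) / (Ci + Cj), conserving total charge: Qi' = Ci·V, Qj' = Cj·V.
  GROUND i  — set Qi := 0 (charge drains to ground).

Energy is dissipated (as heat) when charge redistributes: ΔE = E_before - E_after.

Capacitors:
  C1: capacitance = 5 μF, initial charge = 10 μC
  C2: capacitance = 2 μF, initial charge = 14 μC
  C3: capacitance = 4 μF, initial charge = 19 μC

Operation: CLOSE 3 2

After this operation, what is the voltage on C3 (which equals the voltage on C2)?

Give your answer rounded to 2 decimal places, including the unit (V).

Answer: 5.50 V

Derivation:
Initial: C1(5μF, Q=10μC, V=2.00V), C2(2μF, Q=14μC, V=7.00V), C3(4μF, Q=19μC, V=4.75V)
Op 1: CLOSE 3-2: Q_total=33.00, C_total=6.00, V=5.50; Q3=22.00, Q2=11.00; dissipated=3.375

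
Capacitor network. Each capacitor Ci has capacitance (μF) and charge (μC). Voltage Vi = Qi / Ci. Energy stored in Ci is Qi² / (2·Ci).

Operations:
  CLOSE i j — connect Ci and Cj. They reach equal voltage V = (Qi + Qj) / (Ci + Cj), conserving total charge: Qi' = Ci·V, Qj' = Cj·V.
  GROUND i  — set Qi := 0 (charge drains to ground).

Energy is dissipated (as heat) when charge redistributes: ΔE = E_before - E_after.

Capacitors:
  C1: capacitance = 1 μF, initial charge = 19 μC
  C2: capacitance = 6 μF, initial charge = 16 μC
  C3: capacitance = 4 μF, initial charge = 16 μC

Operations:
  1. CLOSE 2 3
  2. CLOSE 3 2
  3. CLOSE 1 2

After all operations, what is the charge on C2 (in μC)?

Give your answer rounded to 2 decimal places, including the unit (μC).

Initial: C1(1μF, Q=19μC, V=19.00V), C2(6μF, Q=16μC, V=2.67V), C3(4μF, Q=16μC, V=4.00V)
Op 1: CLOSE 2-3: Q_total=32.00, C_total=10.00, V=3.20; Q2=19.20, Q3=12.80; dissipated=2.133
Op 2: CLOSE 3-2: Q_total=32.00, C_total=10.00, V=3.20; Q3=12.80, Q2=19.20; dissipated=0.000
Op 3: CLOSE 1-2: Q_total=38.20, C_total=7.00, V=5.46; Q1=5.46, Q2=32.74; dissipated=106.989
Final charges: Q1=5.46, Q2=32.74, Q3=12.80

Answer: 32.74 μC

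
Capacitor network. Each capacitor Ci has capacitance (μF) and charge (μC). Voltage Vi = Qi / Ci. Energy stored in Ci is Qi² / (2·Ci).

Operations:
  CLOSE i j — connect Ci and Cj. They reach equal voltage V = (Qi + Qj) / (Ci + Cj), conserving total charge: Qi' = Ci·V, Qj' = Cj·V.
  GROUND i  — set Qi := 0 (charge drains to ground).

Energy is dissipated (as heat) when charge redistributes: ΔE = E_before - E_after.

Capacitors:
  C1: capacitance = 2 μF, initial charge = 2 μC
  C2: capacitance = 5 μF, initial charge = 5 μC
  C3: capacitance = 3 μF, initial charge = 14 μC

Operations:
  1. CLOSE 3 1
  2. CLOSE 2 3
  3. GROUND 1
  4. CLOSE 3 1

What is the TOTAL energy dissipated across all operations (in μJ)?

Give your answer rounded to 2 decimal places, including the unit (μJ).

Answer: 24.84 μJ

Derivation:
Initial: C1(2μF, Q=2μC, V=1.00V), C2(5μF, Q=5μC, V=1.00V), C3(3μF, Q=14μC, V=4.67V)
Op 1: CLOSE 3-1: Q_total=16.00, C_total=5.00, V=3.20; Q3=9.60, Q1=6.40; dissipated=8.067
Op 2: CLOSE 2-3: Q_total=14.60, C_total=8.00, V=1.82; Q2=9.12, Q3=5.47; dissipated=4.537
Op 3: GROUND 1: Q1=0; energy lost=10.240
Op 4: CLOSE 3-1: Q_total=5.47, C_total=5.00, V=1.09; Q3=3.29, Q1=2.19; dissipated=1.998
Total dissipated: 24.843 μJ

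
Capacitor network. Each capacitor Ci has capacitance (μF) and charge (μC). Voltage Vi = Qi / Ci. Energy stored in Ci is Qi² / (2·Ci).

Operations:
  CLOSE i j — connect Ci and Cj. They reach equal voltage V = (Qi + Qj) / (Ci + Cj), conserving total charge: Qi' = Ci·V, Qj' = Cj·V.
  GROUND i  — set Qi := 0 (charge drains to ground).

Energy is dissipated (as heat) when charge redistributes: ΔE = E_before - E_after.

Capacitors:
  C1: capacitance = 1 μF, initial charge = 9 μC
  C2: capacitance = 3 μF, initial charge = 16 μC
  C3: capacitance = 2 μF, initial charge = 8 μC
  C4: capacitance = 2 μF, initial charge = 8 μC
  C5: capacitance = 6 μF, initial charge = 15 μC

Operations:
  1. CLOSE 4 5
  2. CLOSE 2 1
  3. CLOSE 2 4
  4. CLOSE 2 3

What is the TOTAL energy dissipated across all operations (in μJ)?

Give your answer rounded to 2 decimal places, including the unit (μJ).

Initial: C1(1μF, Q=9μC, V=9.00V), C2(3μF, Q=16μC, V=5.33V), C3(2μF, Q=8μC, V=4.00V), C4(2μF, Q=8μC, V=4.00V), C5(6μF, Q=15μC, V=2.50V)
Op 1: CLOSE 4-5: Q_total=23.00, C_total=8.00, V=2.88; Q4=5.75, Q5=17.25; dissipated=1.688
Op 2: CLOSE 2-1: Q_total=25.00, C_total=4.00, V=6.25; Q2=18.75, Q1=6.25; dissipated=5.042
Op 3: CLOSE 2-4: Q_total=24.50, C_total=5.00, V=4.90; Q2=14.70, Q4=9.80; dissipated=6.834
Op 4: CLOSE 2-3: Q_total=22.70, C_total=5.00, V=4.54; Q2=13.62, Q3=9.08; dissipated=0.486
Total dissipated: 14.050 μJ

Answer: 14.05 μJ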